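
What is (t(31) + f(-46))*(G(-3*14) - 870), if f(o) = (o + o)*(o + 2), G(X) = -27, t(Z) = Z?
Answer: -3658863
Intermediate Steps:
f(o) = 2*o*(2 + o) (f(o) = (2*o)*(2 + o) = 2*o*(2 + o))
(t(31) + f(-46))*(G(-3*14) - 870) = (31 + 2*(-46)*(2 - 46))*(-27 - 870) = (31 + 2*(-46)*(-44))*(-897) = (31 + 4048)*(-897) = 4079*(-897) = -3658863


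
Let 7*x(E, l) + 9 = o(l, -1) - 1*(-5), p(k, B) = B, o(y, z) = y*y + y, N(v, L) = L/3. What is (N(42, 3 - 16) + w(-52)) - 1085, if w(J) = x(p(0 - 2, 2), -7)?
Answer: -22762/21 ≈ -1083.9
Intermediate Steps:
N(v, L) = L/3 (N(v, L) = L*(⅓) = L/3)
o(y, z) = y + y² (o(y, z) = y² + y = y + y²)
x(E, l) = -4/7 + l*(1 + l)/7 (x(E, l) = -9/7 + (l*(1 + l) - 1*(-5))/7 = -9/7 + (l*(1 + l) + 5)/7 = -9/7 + (5 + l*(1 + l))/7 = -9/7 + (5/7 + l*(1 + l)/7) = -4/7 + l*(1 + l)/7)
w(J) = 38/7 (w(J) = -4/7 + (⅐)*(-7)*(1 - 7) = -4/7 + (⅐)*(-7)*(-6) = -4/7 + 6 = 38/7)
(N(42, 3 - 16) + w(-52)) - 1085 = ((3 - 16)/3 + 38/7) - 1085 = ((⅓)*(-13) + 38/7) - 1085 = (-13/3 + 38/7) - 1085 = 23/21 - 1085 = -22762/21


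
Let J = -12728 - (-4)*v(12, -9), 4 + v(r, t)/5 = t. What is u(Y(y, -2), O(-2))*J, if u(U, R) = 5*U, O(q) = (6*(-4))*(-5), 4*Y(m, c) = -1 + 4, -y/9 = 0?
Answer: -48705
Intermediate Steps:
y = 0 (y = -9*0 = 0)
v(r, t) = -20 + 5*t
Y(m, c) = ¾ (Y(m, c) = (-1 + 4)/4 = (¼)*3 = ¾)
O(q) = 120 (O(q) = -24*(-5) = 120)
J = -12988 (J = -12728 - (-4)*(-20 + 5*(-9)) = -12728 - (-4)*(-20 - 45) = -12728 - (-4)*(-65) = -12728 - 1*260 = -12728 - 260 = -12988)
u(Y(y, -2), O(-2))*J = (5*(¾))*(-12988) = (15/4)*(-12988) = -48705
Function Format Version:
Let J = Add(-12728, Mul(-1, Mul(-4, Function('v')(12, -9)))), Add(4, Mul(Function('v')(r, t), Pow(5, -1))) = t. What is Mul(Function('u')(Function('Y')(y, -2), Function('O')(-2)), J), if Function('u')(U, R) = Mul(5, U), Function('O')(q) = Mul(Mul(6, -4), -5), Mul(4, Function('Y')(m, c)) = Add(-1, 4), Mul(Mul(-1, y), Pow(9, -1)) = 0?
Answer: -48705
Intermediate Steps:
y = 0 (y = Mul(-9, 0) = 0)
Function('v')(r, t) = Add(-20, Mul(5, t))
Function('Y')(m, c) = Rational(3, 4) (Function('Y')(m, c) = Mul(Rational(1, 4), Add(-1, 4)) = Mul(Rational(1, 4), 3) = Rational(3, 4))
Function('O')(q) = 120 (Function('O')(q) = Mul(-24, -5) = 120)
J = -12988 (J = Add(-12728, Mul(-1, Mul(-4, Add(-20, Mul(5, -9))))) = Add(-12728, Mul(-1, Mul(-4, Add(-20, -45)))) = Add(-12728, Mul(-1, Mul(-4, -65))) = Add(-12728, Mul(-1, 260)) = Add(-12728, -260) = -12988)
Mul(Function('u')(Function('Y')(y, -2), Function('O')(-2)), J) = Mul(Mul(5, Rational(3, 4)), -12988) = Mul(Rational(15, 4), -12988) = -48705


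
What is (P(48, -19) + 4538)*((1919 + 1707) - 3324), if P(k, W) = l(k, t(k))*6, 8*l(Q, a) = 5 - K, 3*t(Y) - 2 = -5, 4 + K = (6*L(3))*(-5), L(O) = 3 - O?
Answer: 2745029/2 ≈ 1.3725e+6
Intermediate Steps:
K = -4 (K = -4 + (6*(3 - 1*3))*(-5) = -4 + (6*(3 - 3))*(-5) = -4 + (6*0)*(-5) = -4 + 0*(-5) = -4 + 0 = -4)
t(Y) = -1 (t(Y) = ⅔ + (⅓)*(-5) = ⅔ - 5/3 = -1)
l(Q, a) = 9/8 (l(Q, a) = (5 - 1*(-4))/8 = (5 + 4)/8 = (⅛)*9 = 9/8)
P(k, W) = 27/4 (P(k, W) = (9/8)*6 = 27/4)
(P(48, -19) + 4538)*((1919 + 1707) - 3324) = (27/4 + 4538)*((1919 + 1707) - 3324) = 18179*(3626 - 3324)/4 = (18179/4)*302 = 2745029/2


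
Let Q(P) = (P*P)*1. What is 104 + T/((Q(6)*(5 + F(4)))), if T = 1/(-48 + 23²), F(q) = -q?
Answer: 1800865/17316 ≈ 104.00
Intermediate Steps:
Q(P) = P² (Q(P) = P²*1 = P²)
T = 1/481 (T = 1/(-48 + 529) = 1/481 ≈ 0.0020790)
104 + T/((Q(6)*(5 + F(4)))) = 104 + 1/(481*((6²*(5 - 1*4)))) = 104 + 1/(481*((36*(5 - 4)))) = 104 + 1/(481*((36*1))) = 104 + (1/481)/36 = 104 + (1/481)*(1/36) = 104 + 1/17316 = 1800865/17316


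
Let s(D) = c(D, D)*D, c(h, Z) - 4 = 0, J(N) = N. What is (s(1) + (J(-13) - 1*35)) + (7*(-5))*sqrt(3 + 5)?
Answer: -44 - 70*sqrt(2) ≈ -142.99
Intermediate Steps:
c(h, Z) = 4 (c(h, Z) = 4 + 0 = 4)
s(D) = 4*D
(s(1) + (J(-13) - 1*35)) + (7*(-5))*sqrt(3 + 5) = (4*1 + (-13 - 1*35)) + (7*(-5))*sqrt(3 + 5) = (4 + (-13 - 35)) - 70*sqrt(2) = (4 - 48) - 70*sqrt(2) = -44 - 70*sqrt(2)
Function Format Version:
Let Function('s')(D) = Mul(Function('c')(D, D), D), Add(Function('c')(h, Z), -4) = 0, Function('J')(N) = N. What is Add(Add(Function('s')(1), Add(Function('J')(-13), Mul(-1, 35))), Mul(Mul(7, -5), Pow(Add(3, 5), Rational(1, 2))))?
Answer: Add(-44, Mul(-70, Pow(2, Rational(1, 2)))) ≈ -142.99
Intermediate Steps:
Function('c')(h, Z) = 4 (Function('c')(h, Z) = Add(4, 0) = 4)
Function('s')(D) = Mul(4, D)
Add(Add(Function('s')(1), Add(Function('J')(-13), Mul(-1, 35))), Mul(Mul(7, -5), Pow(Add(3, 5), Rational(1, 2)))) = Add(Add(Mul(4, 1), Add(-13, Mul(-1, 35))), Mul(Mul(7, -5), Pow(Add(3, 5), Rational(1, 2)))) = Add(Add(4, Add(-13, -35)), Mul(-35, Pow(8, Rational(1, 2)))) = Add(Add(4, -48), Mul(-35, Mul(2, Pow(2, Rational(1, 2))))) = Add(-44, Mul(-70, Pow(2, Rational(1, 2))))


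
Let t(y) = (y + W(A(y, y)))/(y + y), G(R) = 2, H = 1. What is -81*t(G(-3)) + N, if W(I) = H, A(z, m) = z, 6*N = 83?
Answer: -563/12 ≈ -46.917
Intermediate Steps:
N = 83/6 (N = (⅙)*83 = 83/6 ≈ 13.833)
W(I) = 1
t(y) = (1 + y)/(2*y) (t(y) = (y + 1)/(y + y) = (1 + y)/((2*y)) = (1 + y)*(1/(2*y)) = (1 + y)/(2*y))
-81*t(G(-3)) + N = -81*(1 + 2)/(2*2) + 83/6 = -81*3/(2*2) + 83/6 = -81*¾ + 83/6 = -243/4 + 83/6 = -563/12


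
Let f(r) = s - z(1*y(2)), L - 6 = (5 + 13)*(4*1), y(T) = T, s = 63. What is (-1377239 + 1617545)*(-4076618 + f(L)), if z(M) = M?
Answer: -979621106442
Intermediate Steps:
L = 78 (L = 6 + (5 + 13)*(4*1) = 6 + 18*4 = 6 + 72 = 78)
f(r) = 61 (f(r) = 63 - 2 = 61)
(-1377239 + 1617545)*(-4076618 + f(L)) = (-1377239 + 1617545)*(-4076618 + 61) = 240306*(-4076557) = -979621106442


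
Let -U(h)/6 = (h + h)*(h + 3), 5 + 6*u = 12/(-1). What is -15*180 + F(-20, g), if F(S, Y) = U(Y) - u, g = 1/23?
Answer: -8565847/3174 ≈ -2698.8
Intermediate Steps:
u = -17/6 (u = -⅚ + (12/(-1))/6 = -⅚ + (12*(-1))/6 = -⅚ + (⅙)*(-12) = -⅚ - 2 = -17/6 ≈ -2.8333)
g = 1/23 ≈ 0.043478
U(h) = -12*h*(3 + h) (U(h) = -6*(h + h)*(h + 3) = -6*2*h*(3 + h) = -12*h*(3 + h))
F(S, Y) = 17/6 - 12*Y*(3 + Y) (F(S, Y) = -12*Y*(3 + Y) - 1*(-17/6) = -12*Y*(3 + Y) + 17/6 = 17/6 - 12*Y*(3 + Y))
-15*180 + F(-20, g) = -15*180 + (17/6 - 12*1/23*(3 + 1/23)) = -2700 + (17/6 - 12*1/23*70/23) = -2700 + (17/6 - 840/529) = -2700 + 3953/3174 = -8565847/3174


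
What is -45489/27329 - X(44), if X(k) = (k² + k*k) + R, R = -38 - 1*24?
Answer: -104168979/27329 ≈ -3811.7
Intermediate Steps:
R = -62 (R = -38 - 24 = -62)
X(k) = -62 + 2*k² (X(k) = (k² + k*k) - 62 = (k² + k²) - 62 = 2*k² - 62 = -62 + 2*k²)
-45489/27329 - X(44) = -45489/27329 - (-62 + 2*44²) = -45489*1/27329 - (-62 + 2*1936) = -45489/27329 - (-62 + 3872) = -45489/27329 - 1*3810 = -45489/27329 - 3810 = -104168979/27329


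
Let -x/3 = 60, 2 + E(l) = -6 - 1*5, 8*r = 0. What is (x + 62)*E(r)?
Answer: 1534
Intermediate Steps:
r = 0 (r = (⅛)*0 = 0)
E(l) = -13 (E(l) = -2 + (-6 - 1*5) = -2 + (-6 - 5) = -2 - 11 = -13)
x = -180 (x = -3*60 = -180)
(x + 62)*E(r) = (-180 + 62)*(-13) = -118*(-13) = 1534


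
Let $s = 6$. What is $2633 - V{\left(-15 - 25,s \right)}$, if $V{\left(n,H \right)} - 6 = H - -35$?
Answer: $2586$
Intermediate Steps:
$V{\left(n,H \right)} = 41 + H$ ($V{\left(n,H \right)} = 6 + \left(H - -35\right) = 6 + \left(H + 35\right) = 6 + \left(35 + H\right) = 41 + H$)
$2633 - V{\left(-15 - 25,s \right)} = 2633 - \left(41 + 6\right) = 2633 - 47 = 2586$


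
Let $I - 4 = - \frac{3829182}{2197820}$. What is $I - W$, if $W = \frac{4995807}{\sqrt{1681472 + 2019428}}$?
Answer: $\frac{2481049}{1098910} - \frac{293871 \sqrt{37009}}{21770} \approx -2594.6$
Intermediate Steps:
$I = \frac{2481049}{1098910}$ ($I = 4 - \frac{3829182}{2197820} = 4 - \frac{1914591}{1098910} = \frac{2481049}{1098910} \approx 2.2577$)
$W = \frac{293871 \sqrt{37009}}{21770}$ ($W = \frac{4995807}{\sqrt{3700900}} = \frac{4995807}{10 \sqrt{37009}} = 4995807 \frac{\sqrt{37009}}{370090} = \frac{293871 \sqrt{37009}}{21770} \approx 2596.9$)
$I - W = \frac{2481049}{1098910} - \frac{293871 \sqrt{37009}}{21770}$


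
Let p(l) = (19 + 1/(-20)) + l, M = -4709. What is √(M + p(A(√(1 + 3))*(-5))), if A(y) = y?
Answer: I*√470005/10 ≈ 68.557*I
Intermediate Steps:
p(l) = 379/20 + l (p(l) = (19 - 1/20) + l = 379/20 + l)
√(M + p(A(√(1 + 3))*(-5))) = √(-4709 + (379/20 + √(1 + 3)*(-5))) = √(-4709 + (379/20 + √4*(-5))) = √(-4709 + (379/20 + 2*(-5))) = √(-4709 + (379/20 - 10)) = √(-4709 + 179/20) = √(-94001/20) = I*√470005/10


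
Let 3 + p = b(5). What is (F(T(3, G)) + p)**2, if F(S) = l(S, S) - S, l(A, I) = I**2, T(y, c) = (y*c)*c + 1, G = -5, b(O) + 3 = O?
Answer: 32478601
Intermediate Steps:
b(O) = -3 + O
T(y, c) = 1 + y*c**2 (T(y, c) = (c*y)*c + 1 = y*c**2 + 1 = 1 + y*c**2)
F(S) = S**2 - S
p = -1 (p = -3 + (-3 + 5) = -3 + 2 = -1)
(F(T(3, G)) + p)**2 = ((1 + 3*(-5)**2)*(-1 + (1 + 3*(-5)**2)) - 1)**2 = ((1 + 3*25)*(-1 + (1 + 3*25)) - 1)**2 = ((1 + 75)*(-1 + (1 + 75)) - 1)**2 = (76*(-1 + 76) - 1)**2 = (76*75 - 1)**2 = (5700 - 1)**2 = 5699**2 = 32478601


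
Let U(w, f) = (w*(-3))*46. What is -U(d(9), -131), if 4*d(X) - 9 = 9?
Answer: 621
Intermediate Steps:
d(X) = 9/2 (d(X) = 9/4 + (¼)*9 = 9/4 + 9/4 = 9/2)
U(w, f) = -138*w (U(w, f) = -3*w*46 = -138*w)
-U(d(9), -131) = -(-138)*9/2 = -1*(-621) = 621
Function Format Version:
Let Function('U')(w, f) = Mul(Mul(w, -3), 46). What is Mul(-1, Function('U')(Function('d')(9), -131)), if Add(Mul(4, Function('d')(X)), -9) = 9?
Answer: 621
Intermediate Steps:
Function('d')(X) = Rational(9, 2) (Function('d')(X) = Add(Rational(9, 4), Mul(Rational(1, 4), 9)) = Add(Rational(9, 4), Rational(9, 4)) = Rational(9, 2))
Function('U')(w, f) = Mul(-138, w) (Function('U')(w, f) = Mul(Mul(-3, w), 46) = Mul(-138, w))
Mul(-1, Function('U')(Function('d')(9), -131)) = Mul(-1, Mul(-138, Rational(9, 2))) = Mul(-1, -621) = 621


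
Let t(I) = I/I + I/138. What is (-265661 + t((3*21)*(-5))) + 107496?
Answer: -7275649/46 ≈ -1.5817e+5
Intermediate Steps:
t(I) = 1 + I/138 (t(I) = 1 + I*(1/138) = 1 + I/138)
(-265661 + t((3*21)*(-5))) + 107496 = (-265661 + (1 + ((3*21)*(-5))/138)) + 107496 = (-265661 + (1 + (63*(-5))/138)) + 107496 = (-265661 + (1 + (1/138)*(-315))) + 107496 = (-265661 + (1 - 105/46)) + 107496 = (-265661 - 59/46) + 107496 = -12220465/46 + 107496 = -7275649/46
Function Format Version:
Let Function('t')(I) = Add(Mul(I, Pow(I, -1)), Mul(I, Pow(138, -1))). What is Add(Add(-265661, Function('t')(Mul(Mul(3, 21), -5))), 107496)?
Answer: Rational(-7275649, 46) ≈ -1.5817e+5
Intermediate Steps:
Function('t')(I) = Add(1, Mul(Rational(1, 138), I)) (Function('t')(I) = Add(1, Mul(I, Rational(1, 138))) = Add(1, Mul(Rational(1, 138), I)))
Add(Add(-265661, Function('t')(Mul(Mul(3, 21), -5))), 107496) = Add(Add(-265661, Add(1, Mul(Rational(1, 138), Mul(Mul(3, 21), -5)))), 107496) = Add(Add(-265661, Add(1, Mul(Rational(1, 138), Mul(63, -5)))), 107496) = Add(Add(-265661, Add(1, Mul(Rational(1, 138), -315))), 107496) = Add(Add(-265661, Add(1, Rational(-105, 46))), 107496) = Add(Add(-265661, Rational(-59, 46)), 107496) = Add(Rational(-12220465, 46), 107496) = Rational(-7275649, 46)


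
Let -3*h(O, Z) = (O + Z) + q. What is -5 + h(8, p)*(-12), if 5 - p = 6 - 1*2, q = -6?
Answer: 7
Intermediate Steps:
p = 1 (p = 5 - (6 - 1*2) = 5 - (6 - 2) = 5 - 1*4 = 5 - 4 = 1)
h(O, Z) = 2 - O/3 - Z/3 (h(O, Z) = -((O + Z) - 6)/3 = -(-6 + O + Z)/3 = 2 - O/3 - Z/3)
-5 + h(8, p)*(-12) = -5 + (2 - ⅓*8 - ⅓*1)*(-12) = -5 + (2 - 8/3 - ⅓)*(-12) = -5 - 1*(-12) = -5 + 12 = 7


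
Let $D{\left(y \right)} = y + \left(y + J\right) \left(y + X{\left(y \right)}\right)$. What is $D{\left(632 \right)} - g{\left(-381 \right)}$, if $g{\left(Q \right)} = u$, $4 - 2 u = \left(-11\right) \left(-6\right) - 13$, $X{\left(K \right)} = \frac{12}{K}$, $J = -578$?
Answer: $\frac{5496113}{158} \approx 34786.0$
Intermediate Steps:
$D{\left(y \right)} = y + \left(-578 + y\right) \left(y + \frac{12}{y}\right)$ ($D{\left(y \right)} = y + \left(y - 578\right) \left(y + \frac{12}{y}\right) = y + \left(-578 + y\right) \left(y + \frac{12}{y}\right)$)
$u = - \frac{49}{2}$ ($u = 2 - \frac{\left(-11\right) \left(-6\right) - 13}{2} = 2 - \frac{66 - 13}{2} = 2 - \frac{53}{2} = - \frac{49}{2} \approx -24.5$)
$g{\left(Q \right)} = - \frac{49}{2}$
$D{\left(632 \right)} - g{\left(-381 \right)} = \left(12 + 632^{2} - \frac{6936}{632} - 364664\right) - - \frac{49}{2} = \left(12 + 399424 - \frac{867}{79} - 364664\right) + \frac{49}{2} = \frac{2746121}{79} + \frac{49}{2} = \frac{5496113}{158}$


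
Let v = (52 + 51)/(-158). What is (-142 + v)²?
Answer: 508006521/24964 ≈ 20350.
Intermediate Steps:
v = -103/158 (v = 103*(-1/158) = -103/158 ≈ -0.65190)
(-142 + v)² = (-142 - 103/158)² = (-22539/158)² = 508006521/24964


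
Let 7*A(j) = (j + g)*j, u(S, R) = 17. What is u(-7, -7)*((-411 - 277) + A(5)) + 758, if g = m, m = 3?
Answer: -75886/7 ≈ -10841.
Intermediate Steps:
g = 3
A(j) = j*(3 + j)/7 (A(j) = ((j + 3)*j)/7 = ((3 + j)*j)/7 = (j*(3 + j))/7 = j*(3 + j)/7)
u(-7, -7)*((-411 - 277) + A(5)) + 758 = 17*((-411 - 277) + (⅐)*5*(3 + 5)) + 758 = 17*(-688 + (⅐)*5*8) + 758 = 17*(-688 + 40/7) + 758 = 17*(-4776/7) + 758 = -81192/7 + 758 = -75886/7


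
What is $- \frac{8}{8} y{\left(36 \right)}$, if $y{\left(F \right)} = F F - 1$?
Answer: $-1295$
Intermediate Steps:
$y{\left(F \right)} = -1 + F^{2}$ ($y{\left(F \right)} = F^{2} - 1 = -1 + F^{2}$)
$- \frac{8}{8} y{\left(36 \right)} = - \frac{8}{8} \left(-1 + 36^{2}\right) = \left(-8\right) \frac{1}{8} \left(-1 + 1296\right) = \left(-1\right) 1295 = -1295$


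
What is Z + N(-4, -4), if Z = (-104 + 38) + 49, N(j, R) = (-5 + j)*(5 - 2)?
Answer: -44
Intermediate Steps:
N(j, R) = -15 + 3*j (N(j, R) = (-5 + j)*3 = -15 + 3*j)
Z = -17 (Z = -66 + 49 = -17)
Z + N(-4, -4) = -17 + (-15 + 3*(-4)) = -17 + (-15 - 12) = -17 - 27 = -44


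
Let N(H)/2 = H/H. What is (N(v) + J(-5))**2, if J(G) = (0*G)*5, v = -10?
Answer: 4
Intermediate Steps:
N(H) = 2 (N(H) = 2*(H/H) = 2*1 = 2)
J(G) = 0 (J(G) = 0*5 = 0)
(N(v) + J(-5))**2 = (2 + 0)**2 = 2**2 = 4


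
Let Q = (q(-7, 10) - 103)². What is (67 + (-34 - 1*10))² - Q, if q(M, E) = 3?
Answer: -9471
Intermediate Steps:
Q = 10000 (Q = (3 - 103)² = (-100)² = 10000)
(67 + (-34 - 1*10))² - Q = (67 + (-34 - 1*10))² - 1*10000 = (67 + (-34 - 10))² - 10000 = (67 - 44)² - 10000 = 23² - 10000 = 529 - 10000 = -9471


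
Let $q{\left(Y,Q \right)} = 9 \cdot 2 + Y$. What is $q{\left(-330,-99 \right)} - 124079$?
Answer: $-124391$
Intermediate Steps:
$q{\left(Y,Q \right)} = 18 + Y$
$q{\left(-330,-99 \right)} - 124079 = \left(18 - 330\right) - 124079 = -312 - 124079 = -124391$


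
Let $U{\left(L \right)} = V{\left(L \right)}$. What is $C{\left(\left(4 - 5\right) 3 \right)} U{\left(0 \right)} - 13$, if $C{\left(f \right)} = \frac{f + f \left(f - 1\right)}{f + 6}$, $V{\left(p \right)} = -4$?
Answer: $-25$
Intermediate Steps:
$C{\left(f \right)} = \frac{f + f \left(-1 + f\right)}{6 + f}$
$U{\left(L \right)} = -4$
$C{\left(\left(4 - 5\right) 3 \right)} U{\left(0 \right)} - 13 = \frac{\left(\left(4 - 5\right) 3\right)^{2}}{6 + \left(4 - 5\right) 3} \left(-4\right) - 13 = \frac{\left(\left(-1\right) 3\right)^{2}}{6 - 3} \left(-4\right) - 13 = \frac{\left(-3\right)^{2}}{6 - 3} \left(-4\right) - 13 = \frac{9}{3} \left(-4\right) - 13 = 9 \cdot \frac{1}{3} \left(-4\right) - 13 = 3 \left(-4\right) - 13 = -12 - 13 = -25$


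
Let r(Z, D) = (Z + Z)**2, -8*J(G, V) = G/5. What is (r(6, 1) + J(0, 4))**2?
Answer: 20736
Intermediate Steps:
J(G, V) = -G/40 (J(G, V) = -G/(8*5) = -G/40)
r(Z, D) = 4*Z**2 (r(Z, D) = (2*Z)**2 = 4*Z**2)
(r(6, 1) + J(0, 4))**2 = (4*6**2 - 1/40*0)**2 = (4*36 + 0)**2 = (144 + 0)**2 = 144**2 = 20736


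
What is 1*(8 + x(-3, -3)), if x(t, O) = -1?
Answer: 7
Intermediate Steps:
1*(8 + x(-3, -3)) = 1*(8 - 1) = 1*7 = 7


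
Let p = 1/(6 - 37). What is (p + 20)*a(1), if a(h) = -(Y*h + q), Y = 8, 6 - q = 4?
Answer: -6190/31 ≈ -199.68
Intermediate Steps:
q = 2 (q = 6 - 1*4 = 6 - 4 = 2)
p = -1/31 (p = 1/(-31) = -1/31 ≈ -0.032258)
a(h) = -2 - 8*h (a(h) = -(8*h + 2) = -(2 + 8*h) = -2 - 8*h)
(p + 20)*a(1) = (-1/31 + 20)*(-2 - 8*1) = 619*(-2 - 8)/31 = (619/31)*(-10) = -6190/31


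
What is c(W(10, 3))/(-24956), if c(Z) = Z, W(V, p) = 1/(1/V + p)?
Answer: -5/386818 ≈ -1.2926e-5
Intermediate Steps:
W(V, p) = 1/(p + 1/V)
c(W(10, 3))/(-24956) = (10/(1 + 10*3))/(-24956) = (10/(1 + 30))*(-1/24956) = (10/31)*(-1/24956) = -5/386818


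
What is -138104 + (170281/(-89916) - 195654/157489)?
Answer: -1955704898537569/14160780924 ≈ -1.3811e+5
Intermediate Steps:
-138104 + (170281/(-89916) - 195654/157489) = -138104 + (170281*(-1/89916) - 195654*1/157489) = -138104 + (-170281/89916 - 195654/157489) = -138104 - 44409809473/14160780924 = -1955704898537569/14160780924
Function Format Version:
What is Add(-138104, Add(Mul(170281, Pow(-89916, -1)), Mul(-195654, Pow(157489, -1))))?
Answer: Rational(-1955704898537569, 14160780924) ≈ -1.3811e+5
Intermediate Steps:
Add(-138104, Add(Mul(170281, Pow(-89916, -1)), Mul(-195654, Pow(157489, -1)))) = Add(-138104, Add(Mul(170281, Rational(-1, 89916)), Mul(-195654, Rational(1, 157489)))) = Add(-138104, Add(Rational(-170281, 89916), Rational(-195654, 157489))) = Add(-138104, Rational(-44409809473, 14160780924)) = Rational(-1955704898537569, 14160780924)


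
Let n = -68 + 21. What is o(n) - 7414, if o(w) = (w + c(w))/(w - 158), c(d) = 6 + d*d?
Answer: -1522038/205 ≈ -7424.6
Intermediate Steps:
c(d) = 6 + d**2
n = -47
o(w) = (6 + w + w**2)/(-158 + w) (o(w) = (w + (6 + w**2))/(w - 158) = (6 + w + w**2)/(-158 + w))
o(n) - 7414 = (6 - 47 + (-47)**2)/(-158 - 47) - 7414 = (6 - 47 + 2209)/(-205) - 7414 = -1/205*2168 - 7414 = -2168/205 - 7414 = -1522038/205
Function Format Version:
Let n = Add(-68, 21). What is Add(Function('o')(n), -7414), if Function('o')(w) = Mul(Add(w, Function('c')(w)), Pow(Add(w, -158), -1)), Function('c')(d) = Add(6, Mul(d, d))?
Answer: Rational(-1522038, 205) ≈ -7424.6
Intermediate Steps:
Function('c')(d) = Add(6, Pow(d, 2))
n = -47
Function('o')(w) = Mul(Pow(Add(-158, w), -1), Add(6, w, Pow(w, 2))) (Function('o')(w) = Mul(Add(w, Add(6, Pow(w, 2))), Pow(Add(w, -158), -1)) = Mul(Add(6, w, Pow(w, 2)), Pow(Add(-158, w), -1)) = Mul(Pow(Add(-158, w), -1), Add(6, w, Pow(w, 2))))
Add(Function('o')(n), -7414) = Add(Mul(Pow(Add(-158, -47), -1), Add(6, -47, Pow(-47, 2))), -7414) = Add(Mul(Pow(-205, -1), Add(6, -47, 2209)), -7414) = Add(Mul(Rational(-1, 205), 2168), -7414) = Add(Rational(-2168, 205), -7414) = Rational(-1522038, 205)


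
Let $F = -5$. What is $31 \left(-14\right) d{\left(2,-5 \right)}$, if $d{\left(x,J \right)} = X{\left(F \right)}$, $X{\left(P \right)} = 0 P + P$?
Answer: $2170$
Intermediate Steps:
$X{\left(P \right)} = P$ ($X{\left(P \right)} = 0 + P = P$)
$d{\left(x,J \right)} = -5$
$31 \left(-14\right) d{\left(2,-5 \right)} = 31 \left(-14\right) \left(-5\right) = \left(-434\right) \left(-5\right) = 2170$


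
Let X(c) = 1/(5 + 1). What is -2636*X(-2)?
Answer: -1318/3 ≈ -439.33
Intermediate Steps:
X(c) = ⅙ (X(c) = 1/6 = ⅙)
-2636*X(-2) = -2636*⅙ = -1318/3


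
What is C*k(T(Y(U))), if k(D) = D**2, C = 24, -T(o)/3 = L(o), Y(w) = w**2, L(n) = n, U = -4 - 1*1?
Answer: 135000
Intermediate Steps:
U = -5 (U = -4 - 1 = -5)
T(o) = -3*o
C*k(T(Y(U))) = 24*(-3*(-5)**2)**2 = 24*(-3*25)**2 = 24*(-75)**2 = 24*5625 = 135000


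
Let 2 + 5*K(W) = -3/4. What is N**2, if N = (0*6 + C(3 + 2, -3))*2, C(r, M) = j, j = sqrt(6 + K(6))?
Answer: 109/5 ≈ 21.800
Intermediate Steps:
K(W) = -11/20 (K(W) = -2/5 + (-3/4)/5 = -2/5 + (-3*1/4)/5 = -2/5 + (1/5)*(-3/4) = -2/5 - 3/20 = -11/20)
j = sqrt(545)/10 (j = sqrt(6 - 11/20) = sqrt(109/20) = sqrt(545)/10 ≈ 2.3345)
C(r, M) = sqrt(545)/10
N = sqrt(545)/5 (N = (0*6 + sqrt(545)/10)*2 = (0 + sqrt(545)/10)*2 = (sqrt(545)/10)*2 = sqrt(545)/5 ≈ 4.6690)
N**2 = (sqrt(545)/5)**2 = 109/5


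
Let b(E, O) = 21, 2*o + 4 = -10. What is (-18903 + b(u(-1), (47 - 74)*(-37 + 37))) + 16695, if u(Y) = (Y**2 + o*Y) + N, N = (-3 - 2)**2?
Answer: -2187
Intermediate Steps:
N = 25 (N = (-5)**2 = 25)
o = -7 (o = -2 + (1/2)*(-10) = -2 - 5 = -7)
u(Y) = 25 + Y**2 - 7*Y (u(Y) = (Y**2 - 7*Y) + 25 = 25 + Y**2 - 7*Y)
(-18903 + b(u(-1), (47 - 74)*(-37 + 37))) + 16695 = (-18903 + 21) + 16695 = -18882 + 16695 = -2187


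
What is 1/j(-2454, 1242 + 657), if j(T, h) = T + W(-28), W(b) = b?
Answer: -1/2482 ≈ -0.00040290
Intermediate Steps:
j(T, h) = -28 + T (j(T, h) = T - 28 = -28 + T)
1/j(-2454, 1242 + 657) = 1/(-28 - 2454) = 1/(-2482) = -1/2482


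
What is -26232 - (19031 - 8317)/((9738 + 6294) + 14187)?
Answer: -792715522/30219 ≈ -26232.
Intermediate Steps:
-26232 - (19031 - 8317)/((9738 + 6294) + 14187) = -26232 - 10714/(16032 + 14187) = -26232 - 10714/30219 = -792715522/30219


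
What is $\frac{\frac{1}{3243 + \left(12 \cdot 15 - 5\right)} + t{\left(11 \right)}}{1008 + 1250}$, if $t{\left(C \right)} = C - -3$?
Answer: $\frac{47853}{7717844} \approx 0.0062003$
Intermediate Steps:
$t{\left(C \right)} = 3 + C$ ($t{\left(C \right)} = C + 3 = 3 + C$)
$\frac{\frac{1}{3243 + \left(12 \cdot 15 - 5\right)} + t{\left(11 \right)}}{1008 + 1250} = \frac{\frac{1}{3243 + \left(12 \cdot 15 - 5\right)} + \left(3 + 11\right)}{1008 + 1250} = \frac{\frac{1}{3243 + \left(180 - 5\right)} + 14}{2258} = \left(\frac{1}{3243 + 175} + 14\right) \frac{1}{2258} = \left(\frac{1}{3418} + 14\right) \frac{1}{2258} = \frac{47853}{3418} \cdot \frac{1}{2258} = \frac{47853}{7717844}$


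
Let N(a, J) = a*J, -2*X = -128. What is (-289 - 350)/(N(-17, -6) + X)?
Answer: -639/166 ≈ -3.8494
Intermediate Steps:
X = 64 (X = -½*(-128) = 64)
N(a, J) = J*a
(-289 - 350)/(N(-17, -6) + X) = (-289 - 350)/(-6*(-17) + 64) = -639/(102 + 64) = -639/166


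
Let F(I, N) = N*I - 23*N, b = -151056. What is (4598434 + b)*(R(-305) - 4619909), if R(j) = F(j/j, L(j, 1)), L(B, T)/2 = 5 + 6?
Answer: -20548634179554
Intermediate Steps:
L(B, T) = 22 (L(B, T) = 2*(5 + 6) = 2*11 = 22)
F(I, N) = -23*N + I*N (F(I, N) = I*N - 23*N = -23*N + I*N)
R(j) = -484 (R(j) = 22*(-23 + j/j) = 22*(-23 + 1) = 22*(-22) = -484)
(4598434 + b)*(R(-305) - 4619909) = (4598434 - 151056)*(-484 - 4619909) = 4447378*(-4620393) = -20548634179554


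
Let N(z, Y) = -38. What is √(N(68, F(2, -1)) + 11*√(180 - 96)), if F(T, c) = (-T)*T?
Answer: √(-38 + 22*√21) ≈ 7.9257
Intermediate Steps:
F(T, c) = -T²
√(N(68, F(2, -1)) + 11*√(180 - 96)) = √(-38 + 11*√(180 - 96)) = √(-38 + 11*√84) = √(-38 + 11*(2*√21)) = √(-38 + 22*√21)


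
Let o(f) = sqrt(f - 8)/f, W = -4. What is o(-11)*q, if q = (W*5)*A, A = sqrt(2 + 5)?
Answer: 20*I*sqrt(133)/11 ≈ 20.968*I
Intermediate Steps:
A = sqrt(7) ≈ 2.6458
o(f) = sqrt(-8 + f)/f
q = -20*sqrt(7) (q = (-4*5)*sqrt(7) = -20*sqrt(7) ≈ -52.915)
o(-11)*q = (sqrt(-8 - 11)/(-11))*(-20*sqrt(7)) = (-I*sqrt(19)/11)*(-20*sqrt(7)) = 20*I*sqrt(133)/11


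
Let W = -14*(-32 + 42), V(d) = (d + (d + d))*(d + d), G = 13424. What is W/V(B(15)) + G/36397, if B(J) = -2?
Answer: -1193351/218382 ≈ -5.4645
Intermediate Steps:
V(d) = 6*d² (V(d) = (d + 2*d)*(2*d) = (3*d)*(2*d) = 6*d²)
W = -140 (W = -14*10 = -140)
W/V(B(15)) + G/36397 = -140/(6*(-2)²) + 13424/36397 = -140/(6*4) + 13424*(1/36397) = -140/24 + 13424/36397 = -140*1/24 + 13424/36397 = -35/6 + 13424/36397 = -1193351/218382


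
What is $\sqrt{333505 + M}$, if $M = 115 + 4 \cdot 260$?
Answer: $2 \sqrt{83665} \approx 578.5$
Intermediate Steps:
$M = 1155$ ($M = 115 + 1040 = 1155$)
$\sqrt{333505 + M} = \sqrt{333505 + 1155} = \sqrt{334660} = 2 \sqrt{83665}$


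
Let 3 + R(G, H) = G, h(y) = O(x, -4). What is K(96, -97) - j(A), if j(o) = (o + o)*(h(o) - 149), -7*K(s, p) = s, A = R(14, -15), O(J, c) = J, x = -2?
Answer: 23158/7 ≈ 3308.3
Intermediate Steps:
h(y) = -2
R(G, H) = -3 + G
A = 11 (A = -3 + 14 = 11)
K(s, p) = -s/7
j(o) = -302*o (j(o) = (o + o)*(-2 - 149) = (2*o)*(-151) = -302*o)
K(96, -97) - j(A) = -⅐*96 - (-302)*11 = -96/7 - 1*(-3322) = -96/7 + 3322 = 23158/7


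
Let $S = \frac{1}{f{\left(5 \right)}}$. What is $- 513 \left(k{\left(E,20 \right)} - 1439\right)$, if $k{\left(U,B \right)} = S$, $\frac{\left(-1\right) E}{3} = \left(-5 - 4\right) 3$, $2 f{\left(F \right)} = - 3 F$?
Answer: $\frac{3691377}{5} \approx 7.3828 \cdot 10^{5}$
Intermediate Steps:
$f{\left(F \right)} = - \frac{3 F}{2}$ ($f{\left(F \right)} = \frac{\left(-3\right) F}{2} = - \frac{3 F}{2}$)
$E = 81$ ($E = - 3 \left(-5 - 4\right) 3 = - 3 \left(\left(-9\right) 3\right) = \left(-3\right) \left(-27\right) = 81$)
$S = - \frac{2}{15}$ ($S = \frac{1}{\left(- \frac{3}{2}\right) 5} = \frac{1}{- \frac{15}{2}} = - \frac{2}{15} \approx -0.13333$)
$k{\left(U,B \right)} = - \frac{2}{15}$
$- 513 \left(k{\left(E,20 \right)} - 1439\right) = - 513 \left(- \frac{2}{15} - 1439\right) = \left(-513\right) \left(- \frac{21587}{15}\right) = \frac{3691377}{5}$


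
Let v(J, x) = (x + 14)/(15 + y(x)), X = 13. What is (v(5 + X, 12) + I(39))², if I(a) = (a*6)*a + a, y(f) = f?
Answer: 61246845361/729 ≈ 8.4015e+7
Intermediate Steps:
v(J, x) = (14 + x)/(15 + x) (v(J, x) = (x + 14)/(15 + x) = (14 + x)/(15 + x))
I(a) = a + 6*a² (I(a) = (6*a)*a + a = 6*a² + a = a + 6*a²)
(v(5 + X, 12) + I(39))² = ((14 + 12)/(15 + 12) + 39*(1 + 6*39))² = (26/27 + 39*(1 + 234))² = ((1/27)*26 + 39*235)² = (26/27 + 9165)² = (247481/27)² = 61246845361/729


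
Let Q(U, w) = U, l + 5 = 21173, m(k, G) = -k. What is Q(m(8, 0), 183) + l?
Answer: 21160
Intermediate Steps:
l = 21168 (l = -5 + 21173 = 21168)
Q(m(8, 0), 183) + l = -1*8 + 21168 = -8 + 21168 = 21160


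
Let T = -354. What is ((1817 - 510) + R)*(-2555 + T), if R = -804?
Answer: -1463227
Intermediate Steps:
((1817 - 510) + R)*(-2555 + T) = ((1817 - 510) - 804)*(-2555 - 354) = (1307 - 804)*(-2909) = 503*(-2909) = -1463227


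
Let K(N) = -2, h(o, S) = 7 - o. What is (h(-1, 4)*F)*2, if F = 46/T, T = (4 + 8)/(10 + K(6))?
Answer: 1472/3 ≈ 490.67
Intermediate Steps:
T = 3/2 (T = (4 + 8)/(10 - 2) = 12/8 = 12*(⅛) = 3/2 ≈ 1.5000)
F = 92/3 (F = 46/(3/2) = 46*(⅔) = 92/3 ≈ 30.667)
(h(-1, 4)*F)*2 = ((7 - 1*(-1))*(92/3))*2 = ((7 + 1)*(92/3))*2 = (8*(92/3))*2 = (736/3)*2 = 1472/3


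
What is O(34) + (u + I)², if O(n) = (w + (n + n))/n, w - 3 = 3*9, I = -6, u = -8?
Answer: 3381/17 ≈ 198.88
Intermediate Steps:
w = 30 (w = 3 + 3*9 = 3 + 27 = 30)
O(n) = (30 + 2*n)/n (O(n) = (30 + (n + n))/n = (30 + 2*n)/n)
O(34) + (u + I)² = (2 + 30/34) + (-8 - 6)² = (2 + 30*(1/34)) + (-14)² = (2 + 15/17) + 196 = 49/17 + 196 = 3381/17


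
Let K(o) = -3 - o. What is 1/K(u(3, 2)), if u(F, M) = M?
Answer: -1/5 ≈ -0.20000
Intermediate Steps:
1/K(u(3, 2)) = 1/(-3 - 1*2) = 1/(-3 - 2) = 1/(-5) = -1/5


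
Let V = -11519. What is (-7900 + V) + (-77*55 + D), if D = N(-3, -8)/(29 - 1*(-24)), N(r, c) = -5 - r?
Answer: -1253664/53 ≈ -23654.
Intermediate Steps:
D = -2/53 (D = (-5 - 1*(-3))/(29 - 1*(-24)) = (-5 + 3)/(29 + 24) = -2/53 ≈ -0.037736)
(-7900 + V) + (-77*55 + D) = (-7900 - 11519) + (-77*55 - 2/53) = -19419 + (-4235 - 2/53) = -19419 - 224457/53 = -1253664/53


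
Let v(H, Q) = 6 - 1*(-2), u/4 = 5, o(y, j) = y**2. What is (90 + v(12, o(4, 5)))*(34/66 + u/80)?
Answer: 4949/66 ≈ 74.985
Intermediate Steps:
u = 20 (u = 4*5 = 20)
v(H, Q) = 8 (v(H, Q) = 6 + 2 = 8)
(90 + v(12, o(4, 5)))*(34/66 + u/80) = (90 + 8)*(34/66 + 20/80) = 98*(34*(1/66) + 20*(1/80)) = 98*(17/33 + 1/4) = 98*(101/132) = 4949/66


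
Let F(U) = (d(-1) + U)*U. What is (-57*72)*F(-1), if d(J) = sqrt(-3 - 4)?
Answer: -4104 + 4104*I*sqrt(7) ≈ -4104.0 + 10858.0*I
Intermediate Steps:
d(J) = I*sqrt(7) (d(J) = sqrt(-7) = I*sqrt(7))
F(U) = U*(U + I*sqrt(7)) (F(U) = (I*sqrt(7) + U)*U = (U + I*sqrt(7))*U = U*(U + I*sqrt(7)))
(-57*72)*F(-1) = (-57*72)*(-(-1 + I*sqrt(7))) = -4104*(1 - I*sqrt(7)) = -4104 + 4104*I*sqrt(7)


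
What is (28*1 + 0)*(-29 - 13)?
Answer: -1176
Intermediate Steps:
(28*1 + 0)*(-29 - 13) = (28 + 0)*(-42) = 28*(-42) = -1176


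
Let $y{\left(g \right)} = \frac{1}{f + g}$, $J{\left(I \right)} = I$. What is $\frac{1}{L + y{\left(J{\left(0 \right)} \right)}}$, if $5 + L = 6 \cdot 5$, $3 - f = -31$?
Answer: $\frac{34}{851} \approx 0.039953$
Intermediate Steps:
$f = 34$ ($f = 3 - -31 = 3 + 31 = 34$)
$y{\left(g \right)} = \frac{1}{34 + g}$
$L = 25$ ($L = -5 + 6 \cdot 5 = -5 + 30 = 25$)
$\frac{1}{L + y{\left(J{\left(0 \right)} \right)}} = \frac{1}{25 + \frac{1}{34 + 0}} = \frac{1}{25 + \frac{1}{34}} = \frac{1}{\frac{851}{34}} = \frac{34}{851}$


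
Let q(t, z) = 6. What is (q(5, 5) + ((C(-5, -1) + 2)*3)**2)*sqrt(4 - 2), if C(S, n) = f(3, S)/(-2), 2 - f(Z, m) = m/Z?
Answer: 25*sqrt(2)/4 ≈ 8.8388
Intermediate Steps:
f(Z, m) = 2 - m/Z
C(S, n) = -1 + S/6 (C(S, n) = (2 - 1*S/3)/(-2) = (2 - 1*S*1/3)*(-1/2) = (2 - S/3)*(-1/2) = -1 + S/6)
(q(5, 5) + ((C(-5, -1) + 2)*3)**2)*sqrt(4 - 2) = (6 + (((-1 + (1/6)*(-5)) + 2)*3)**2)*sqrt(4 - 2) = (6 + (((-1 - 5/6) + 2)*3)**2)*sqrt(2) = (6 + ((-11/6 + 2)*3)**2)*sqrt(2) = (6 + ((1/6)*3)**2)*sqrt(2) = (6 + (1/2)**2)*sqrt(2) = (6 + 1/4)*sqrt(2) = 25*sqrt(2)/4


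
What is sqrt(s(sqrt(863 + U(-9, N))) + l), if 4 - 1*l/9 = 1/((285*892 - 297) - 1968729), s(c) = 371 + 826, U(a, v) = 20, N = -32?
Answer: sqrt(44761852147882)/190534 ≈ 35.114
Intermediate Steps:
s(c) = 1197
l = 6859225/190534 (l = 36 - 9/((285*892 - 297) - 1968729) = 36 - 9/((254220 - 297) - 1968729) = 36 - 9/(253923 - 1968729) = 36 - 9/(-1714806) = 36 - 9*(-1/1714806) = 36 + 1/190534 = 6859225/190534 ≈ 36.000)
sqrt(s(sqrt(863 + U(-9, N))) + l) = sqrt(1197 + 6859225/190534) = sqrt(234928423/190534) = sqrt(44761852147882)/190534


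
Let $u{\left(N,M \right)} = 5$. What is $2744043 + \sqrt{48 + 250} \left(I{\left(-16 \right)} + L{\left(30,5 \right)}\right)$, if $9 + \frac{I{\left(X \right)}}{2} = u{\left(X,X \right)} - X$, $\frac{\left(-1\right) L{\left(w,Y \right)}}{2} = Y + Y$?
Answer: $2744043 + 4 \sqrt{298} \approx 2.7441 \cdot 10^{6}$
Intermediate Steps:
$L{\left(w,Y \right)} = - 4 Y$ ($L{\left(w,Y \right)} = - 2 \left(Y + Y\right) = - 2 \cdot 2 Y = - 4 Y$)
$I{\left(X \right)} = -8 - 2 X$ ($I{\left(X \right)} = -18 + 2 \left(5 - X\right) = -18 - \left(-10 + 2 X\right) = -8 - 2 X$)
$2744043 + \sqrt{48 + 250} \left(I{\left(-16 \right)} + L{\left(30,5 \right)}\right) = 2744043 + \sqrt{48 + 250} \left(\left(-8 - -32\right) - 20\right) = 2744043 + \sqrt{298} \left(\left(-8 + 32\right) - 20\right) = 2744043 + \sqrt{298} \left(24 - 20\right) = 2744043 + \sqrt{298} \cdot 4 = 2744043 + 4 \sqrt{298}$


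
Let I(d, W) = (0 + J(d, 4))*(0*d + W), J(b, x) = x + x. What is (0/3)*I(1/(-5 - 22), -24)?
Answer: 0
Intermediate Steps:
J(b, x) = 2*x
I(d, W) = 8*W (I(d, W) = (0 + 2*4)*(0*d + W) = (0 + 8)*(0 + W) = 8*W)
(0/3)*I(1/(-5 - 22), -24) = (0/3)*(8*(-24)) = (0*(⅓))*(-192) = 0*(-192) = 0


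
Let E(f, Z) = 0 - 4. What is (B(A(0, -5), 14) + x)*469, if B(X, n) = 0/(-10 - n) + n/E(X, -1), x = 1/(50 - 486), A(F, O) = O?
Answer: -716163/436 ≈ -1642.6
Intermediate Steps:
E(f, Z) = -4
x = -1/436 (x = 1/(-436) = -1/436 ≈ -0.0022936)
B(X, n) = -n/4 (B(X, n) = 0/(-10 - n) + n/(-4) = 0 + n*(-¼) = 0 - n/4 = -n/4)
(B(A(0, -5), 14) + x)*469 = (-¼*14 - 1/436)*469 = (-7/2 - 1/436)*469 = -1527/436*469 = -716163/436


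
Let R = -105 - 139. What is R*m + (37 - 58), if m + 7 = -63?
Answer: 17059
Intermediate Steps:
m = -70 (m = -7 - 63 = -70)
R = -244
R*m + (37 - 58) = -244*(-70) + (37 - 58) = 17080 - 21 = 17059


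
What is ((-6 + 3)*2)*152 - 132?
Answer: -1044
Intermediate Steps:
((-6 + 3)*2)*152 - 132 = -3*2*152 - 132 = -6*152 - 132 = -912 - 132 = -1044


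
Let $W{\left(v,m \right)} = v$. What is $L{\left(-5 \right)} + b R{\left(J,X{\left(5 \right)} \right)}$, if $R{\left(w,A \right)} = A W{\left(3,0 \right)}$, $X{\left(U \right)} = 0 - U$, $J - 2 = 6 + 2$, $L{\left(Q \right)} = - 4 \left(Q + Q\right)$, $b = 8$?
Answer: $-80$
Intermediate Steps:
$L{\left(Q \right)} = - 8 Q$ ($L{\left(Q \right)} = - 4 \cdot 2 Q = - 8 Q$)
$J = 10$ ($J = 2 + \left(6 + 2\right) = 2 + 8 = 10$)
$X{\left(U \right)} = - U$
$R{\left(w,A \right)} = 3 A$ ($R{\left(w,A \right)} = A 3 = 3 A$)
$L{\left(-5 \right)} + b R{\left(J,X{\left(5 \right)} \right)} = \left(-8\right) \left(-5\right) + 8 \cdot 3 \left(\left(-1\right) 5\right) = 40 + 8 \cdot 3 \left(-5\right) = 40 + 8 \left(-15\right) = 40 - 120 = -80$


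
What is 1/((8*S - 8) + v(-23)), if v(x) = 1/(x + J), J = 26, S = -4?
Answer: -3/119 ≈ -0.025210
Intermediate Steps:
v(x) = 1/(26 + x) (v(x) = 1/(x + 26) = 1/(26 + x))
1/((8*S - 8) + v(-23)) = 1/((8*(-4) - 8) + 1/(26 - 23)) = 1/((-32 - 8) + 1/3) = 1/(-40 + ⅓) = 1/(-119/3) = -3/119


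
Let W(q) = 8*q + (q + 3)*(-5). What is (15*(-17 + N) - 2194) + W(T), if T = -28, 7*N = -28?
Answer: -2608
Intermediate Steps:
N = -4 (N = (⅐)*(-28) = -4)
W(q) = -15 + 3*q (W(q) = 8*q + (3 + q)*(-5) = 8*q + (-15 - 5*q) = -15 + 3*q)
(15*(-17 + N) - 2194) + W(T) = (15*(-17 - 4) - 2194) + (-15 + 3*(-28)) = (15*(-21) - 2194) + (-15 - 84) = (-315 - 2194) - 99 = -2509 - 99 = -2608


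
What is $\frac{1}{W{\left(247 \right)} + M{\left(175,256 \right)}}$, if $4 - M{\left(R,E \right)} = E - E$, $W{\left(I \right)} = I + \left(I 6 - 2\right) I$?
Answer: $\frac{1}{365811} \approx 2.7337 \cdot 10^{-6}$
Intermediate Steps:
$W{\left(I \right)} = I + I \left(-2 + 6 I\right)$ ($W{\left(I \right)} = I + \left(6 I - 2\right) I = I + \left(-2 + 6 I\right) I = I + I \left(-2 + 6 I\right)$)
$M{\left(R,E \right)} = 4$ ($M{\left(R,E \right)} = 4 - \left(E - E\right) = 4 - 0 = 4 + 0 = 4$)
$\frac{1}{W{\left(247 \right)} + M{\left(175,256 \right)}} = \frac{1}{247 \left(-1 + 6 \cdot 247\right) + 4} = \frac{1}{247 \left(-1 + 1482\right) + 4} = \frac{1}{247 \cdot 1481 + 4} = \frac{1}{365807 + 4} = \frac{1}{365811}$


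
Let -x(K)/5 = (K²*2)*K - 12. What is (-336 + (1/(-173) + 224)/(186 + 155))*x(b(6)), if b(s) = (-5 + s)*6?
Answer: 41544083700/58993 ≈ 7.0422e+5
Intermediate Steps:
b(s) = -30 + 6*s
x(K) = 60 - 10*K³ (x(K) = -5*((K²*2)*K - 12) = -5*((2*K²)*K - 12) = -5*(2*K³ - 12) = -5*(-12 + 2*K³) = 60 - 10*K³)
(-336 + (1/(-173) + 224)/(186 + 155))*x(b(6)) = (-336 + (1/(-173) + 224)/(186 + 155))*(60 - 10*(-30 + 6*6)³) = (-336 + (-1/173 + 224)/341)*(60 - 10*(-30 + 36)³) = (-336 + (38751/173)*(1/341))*(60 - 10*6³) = (-336 + 38751/58993)*(60 - 10*216) = -19782897*(60 - 2160)/58993 = -19782897/58993*(-2100) = 41544083700/58993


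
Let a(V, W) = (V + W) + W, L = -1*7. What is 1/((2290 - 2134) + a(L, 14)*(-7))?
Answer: ⅑ ≈ 0.11111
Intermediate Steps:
L = -7
a(V, W) = V + 2*W
1/((2290 - 2134) + a(L, 14)*(-7)) = 1/((2290 - 2134) + (-7 + 2*14)*(-7)) = 1/(156 + (-7 + 28)*(-7)) = 1/(156 + 21*(-7)) = 1/(156 - 147) = 1/9 = ⅑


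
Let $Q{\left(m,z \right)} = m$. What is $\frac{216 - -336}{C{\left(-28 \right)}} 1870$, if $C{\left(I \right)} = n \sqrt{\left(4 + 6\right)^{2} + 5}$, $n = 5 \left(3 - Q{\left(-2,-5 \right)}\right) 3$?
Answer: $\frac{68816 \sqrt{105}}{525} \approx 1343.2$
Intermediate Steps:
$n = 75$ ($n = 5 \left(3 - -2\right) 3 = 5 \left(3 + 2\right) 3 = 5 \cdot 5 \cdot 3 = 25 \cdot 3 = 75$)
$C{\left(I \right)} = 75 \sqrt{105}$ ($C{\left(I \right)} = 75 \sqrt{\left(4 + 6\right)^{2} + 5} = 75 \sqrt{10^{2} + 5} = 75 \sqrt{100 + 5} = 75 \sqrt{105}$)
$\frac{216 - -336}{C{\left(-28 \right)}} 1870 = \frac{216 - -336}{75 \sqrt{105}} \cdot 1870 = \left(216 + 336\right) \frac{\sqrt{105}}{7875} \cdot 1870 = 552 \frac{\sqrt{105}}{7875} \cdot 1870 = \frac{184 \sqrt{105}}{2625} \cdot 1870 = \frac{68816 \sqrt{105}}{525}$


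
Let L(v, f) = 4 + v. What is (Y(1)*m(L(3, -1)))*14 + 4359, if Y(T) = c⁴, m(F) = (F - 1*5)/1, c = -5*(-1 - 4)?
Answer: 10941859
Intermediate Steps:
c = 25 (c = -5*(-5) = 25)
m(F) = -5 + F (m(F) = (F - 5)*1 = (-5 + F)*1 = -5 + F)
Y(T) = 390625 (Y(T) = 25⁴ = 390625)
(Y(1)*m(L(3, -1)))*14 + 4359 = (390625*(-5 + (4 + 3)))*14 + 4359 = (390625*(-5 + 7))*14 + 4359 = (390625*2)*14 + 4359 = 781250*14 + 4359 = 10937500 + 4359 = 10941859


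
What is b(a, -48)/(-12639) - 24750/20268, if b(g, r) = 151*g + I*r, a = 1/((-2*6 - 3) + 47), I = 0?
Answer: -278143013/227704224 ≈ -1.2215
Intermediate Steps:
a = 1/32 (a = 1/((-12 - 3) + 47) = 1/(-15 + 47) = 1/32 ≈ 0.031250)
b(g, r) = 151*g (b(g, r) = 151*g + 0*r = 151*g + 0 = 151*g)
b(a, -48)/(-12639) - 24750/20268 = (151*(1/32))/(-12639) - 24750/20268 = (151/32)*(-1/12639) - 24750*1/20268 = -151/404448 - 1375/1126 = -278143013/227704224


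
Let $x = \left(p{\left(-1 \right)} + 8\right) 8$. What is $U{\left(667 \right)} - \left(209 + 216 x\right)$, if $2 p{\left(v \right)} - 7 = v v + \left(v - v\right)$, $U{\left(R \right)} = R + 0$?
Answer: $-20278$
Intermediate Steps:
$U{\left(R \right)} = R$
$p{\left(v \right)} = \frac{7}{2} + \frac{v^{2}}{2}$ ($p{\left(v \right)} = \frac{7}{2} + \frac{v v + \left(v - v\right)}{2} = \frac{7}{2} + \frac{v^{2} + 0}{2} = \frac{7}{2} + \frac{v^{2}}{2}$)
$x = 96$ ($x = \left(\left(\frac{7}{2} + \frac{\left(-1\right)^{2}}{2}\right) + 8\right) 8 = \left(\left(\frac{7}{2} + \frac{1}{2} \cdot 1\right) + 8\right) 8 = \left(\left(\frac{7}{2} + \frac{1}{2}\right) + 8\right) 8 = \left(4 + 8\right) 8 = 12 \cdot 8 = 96$)
$U{\left(667 \right)} - \left(209 + 216 x\right) = 667 - 20945 = -20278$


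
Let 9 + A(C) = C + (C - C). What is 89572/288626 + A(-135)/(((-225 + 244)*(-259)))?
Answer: 241172978/710164273 ≈ 0.33960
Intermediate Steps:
A(C) = -9 + C (A(C) = -9 + (C + (C - C)) = -9 + (C + 0) = -9 + C)
89572/288626 + A(-135)/(((-225 + 244)*(-259))) = 89572/288626 + (-9 - 135)/(((-225 + 244)*(-259))) = 89572*(1/288626) - 144/(19*(-259)) = 44786/144313 - 144/(-4921) = 44786/144313 - 144*(-1/4921) = 44786/144313 + 144/4921 = 241172978/710164273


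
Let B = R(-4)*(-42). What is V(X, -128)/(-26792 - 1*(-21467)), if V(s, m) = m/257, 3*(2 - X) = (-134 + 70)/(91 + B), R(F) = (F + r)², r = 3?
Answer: 128/1368525 ≈ 9.3531e-5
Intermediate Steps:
R(F) = (3 + F)² (R(F) = (F + 3)² = (3 + F)²)
B = -42 (B = (3 - 4)²*(-42) = (-1)²*(-42) = 1*(-42) = -42)
X = 358/147 (X = 2 - (-134 + 70)/(3*(91 - 42)) = 2 - (-64)/(3*49) = 2 - ⅓*(-64/49) = 2 + 64/147 = 358/147 ≈ 2.4354)
V(s, m) = m/257 (V(s, m) = m*(1/257) = m/257)
V(X, -128)/(-26792 - 1*(-21467)) = ((1/257)*(-128))/(-26792 - 1*(-21467)) = -128/(257*(-26792 + 21467)) = -128/257/(-5325) = -128/257*(-1/5325) = 128/1368525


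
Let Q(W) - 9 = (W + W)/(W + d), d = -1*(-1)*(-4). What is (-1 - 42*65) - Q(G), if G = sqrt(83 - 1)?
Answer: -90502/33 - 4*sqrt(82)/33 ≈ -2743.6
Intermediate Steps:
d = -4 (d = 1*(-4) = -4)
G = sqrt(82) ≈ 9.0554
Q(W) = 9 + 2*W/(-4 + W) (Q(W) = 9 + (W + W)/(W - 4) = 9 + (2*W)/(-4 + W) = 9 + 2*W/(-4 + W))
(-1 - 42*65) - Q(G) = (-1 - 42*65) - (-36 + 11*sqrt(82))/(-4 + sqrt(82)) = (-1 - 2730) - (-36 + 11*sqrt(82))/(-4 + sqrt(82)) = -2731 - (-36 + 11*sqrt(82))/(-4 + sqrt(82))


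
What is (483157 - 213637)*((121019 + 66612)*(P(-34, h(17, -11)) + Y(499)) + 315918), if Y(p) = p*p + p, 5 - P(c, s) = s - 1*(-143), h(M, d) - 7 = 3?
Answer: 12609892367205600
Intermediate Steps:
h(M, d) = 10 (h(M, d) = 7 + 3 = 10)
P(c, s) = -138 - s (P(c, s) = 5 - (s - 1*(-143)) = 5 - (s + 143) = 5 - (143 + s) = 5 + (-143 - s) = -138 - s)
Y(p) = p + p² (Y(p) = p² + p = p + p²)
(483157 - 213637)*((121019 + 66612)*(P(-34, h(17, -11)) + Y(499)) + 315918) = (483157 - 213637)*((121019 + 66612)*((-138 - 1*10) + 499*(1 + 499)) + 315918) = 269520*(187631*((-138 - 10) + 499*500) + 315918) = 269520*(187631*(-148 + 249500) + 315918) = 269520*(187631*249352 + 315918) = 269520*(46786165112 + 315918) = 269520*46786481030 = 12609892367205600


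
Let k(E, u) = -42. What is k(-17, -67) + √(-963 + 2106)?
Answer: -42 + 3*√127 ≈ -8.1917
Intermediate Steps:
k(-17, -67) + √(-963 + 2106) = -42 + √(-963 + 2106) = -42 + √1143 = -42 + 3*√127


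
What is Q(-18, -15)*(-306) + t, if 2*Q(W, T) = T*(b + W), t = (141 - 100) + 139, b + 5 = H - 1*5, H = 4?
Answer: -54900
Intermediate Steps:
b = -6 (b = -5 + (4 - 1*5) = -5 + (4 - 5) = -5 - 1 = -6)
t = 180 (t = 41 + 139 = 180)
Q(W, T) = T*(-6 + W)/2 (Q(W, T) = (T*(-6 + W))/2 = T*(-6 + W)/2)
Q(-18, -15)*(-306) + t = ((½)*(-15)*(-6 - 18))*(-306) + 180 = ((½)*(-15)*(-24))*(-306) + 180 = 180*(-306) + 180 = -55080 + 180 = -54900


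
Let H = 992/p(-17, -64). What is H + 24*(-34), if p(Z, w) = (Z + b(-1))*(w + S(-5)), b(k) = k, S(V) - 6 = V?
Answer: -462176/567 ≈ -815.13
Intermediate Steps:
S(V) = 6 + V
p(Z, w) = (1 + w)*(-1 + Z) (p(Z, w) = (Z - 1)*(w + (6 - 5)) = (-1 + Z)*(w + 1) = (-1 + Z)*(1 + w) = (1 + w)*(-1 + Z))
H = 496/567 (H = 992/(-1 - 17 - 1*(-64) - 17*(-64)) = 992/(-1 - 17 + 64 + 1088) = 992/1134 = 992*(1/1134) = 496/567 ≈ 0.87478)
H + 24*(-34) = 496/567 + 24*(-34) = 496/567 - 816 = -462176/567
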